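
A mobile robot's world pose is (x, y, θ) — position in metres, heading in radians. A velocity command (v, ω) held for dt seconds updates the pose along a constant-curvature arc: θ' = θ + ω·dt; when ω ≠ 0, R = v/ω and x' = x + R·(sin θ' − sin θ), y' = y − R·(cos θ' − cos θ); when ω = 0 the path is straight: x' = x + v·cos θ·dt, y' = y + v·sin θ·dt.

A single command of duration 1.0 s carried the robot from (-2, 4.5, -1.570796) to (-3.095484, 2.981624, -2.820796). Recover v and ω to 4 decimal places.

Δθ = -2.820796 − -1.570796 = -1.250000
ω = Δθ/dt = -1.250000/1.0 = -1.2500
R = −Δy/(cos θ' − cos θ) = -1.6000
v = R·ω = -1.6000·-1.2500 = 2.0000

v = 2.0000, ω = -1.2500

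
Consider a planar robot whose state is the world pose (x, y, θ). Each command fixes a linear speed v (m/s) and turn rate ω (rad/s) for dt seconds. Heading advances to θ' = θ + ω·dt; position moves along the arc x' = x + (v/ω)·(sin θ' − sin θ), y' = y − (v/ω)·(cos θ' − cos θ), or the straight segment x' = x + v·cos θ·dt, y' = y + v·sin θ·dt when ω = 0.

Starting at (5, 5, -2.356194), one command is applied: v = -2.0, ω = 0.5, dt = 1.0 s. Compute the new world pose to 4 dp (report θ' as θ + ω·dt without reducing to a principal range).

θ' = -2.3562 + 0.5·1.0 = -1.8562
R = v/ω = -2.0/0.5 = -4.0000
x' = 5 + -4.0000·(sin -1.8562 − sin -2.3562) = 6.0098
y' = 5 − -4.0000·(cos -1.8562 − cos -2.3562) = 6.7023

(6.0098, 6.7023, -1.8562)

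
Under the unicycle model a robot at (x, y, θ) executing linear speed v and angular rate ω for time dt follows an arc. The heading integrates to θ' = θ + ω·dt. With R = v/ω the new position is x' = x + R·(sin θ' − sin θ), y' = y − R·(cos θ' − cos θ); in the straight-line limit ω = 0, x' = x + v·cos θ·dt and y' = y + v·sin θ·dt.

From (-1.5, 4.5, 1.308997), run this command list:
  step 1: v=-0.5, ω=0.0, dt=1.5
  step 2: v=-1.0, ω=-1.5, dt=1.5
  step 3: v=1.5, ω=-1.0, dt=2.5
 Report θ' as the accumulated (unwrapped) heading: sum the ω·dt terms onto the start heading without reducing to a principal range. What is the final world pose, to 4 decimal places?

(-4.5315, 1.2387, -3.4410)

step 1: θ'=1.3090 (straight) → pose (-1.6941, 3.7756, 1.3090)
step 2: θ'=-0.9410 (R=0.6667) → pose (-2.8768, 3.5554, -0.9410)
step 3: θ'=-3.4410 (R=-1.5000) → pose (-4.5315, 1.2387, -3.4410)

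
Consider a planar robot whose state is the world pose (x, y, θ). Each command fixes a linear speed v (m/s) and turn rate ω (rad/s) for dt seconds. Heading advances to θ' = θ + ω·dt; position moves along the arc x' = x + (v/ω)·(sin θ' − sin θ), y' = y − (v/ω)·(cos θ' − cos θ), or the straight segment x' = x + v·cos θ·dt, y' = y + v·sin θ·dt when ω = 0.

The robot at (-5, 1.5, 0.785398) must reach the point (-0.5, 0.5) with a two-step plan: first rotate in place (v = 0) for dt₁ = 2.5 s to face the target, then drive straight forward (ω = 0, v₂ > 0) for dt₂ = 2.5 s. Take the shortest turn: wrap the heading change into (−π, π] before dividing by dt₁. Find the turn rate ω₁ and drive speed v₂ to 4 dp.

ω₁ = -0.4016, v₂ = 1.8439

heading to target = atan2(0.5−1.5, -0.5−-5) = -0.2187
Δθ = wrap(-0.2187 − 0.7854) = -1.0041; ω₁ = Δθ/dt₁ = -0.4016
distance = √((-0.5−-5)² + (0.5−1.5)²) = 4.6098; v₂ = distance/dt₂ = 1.8439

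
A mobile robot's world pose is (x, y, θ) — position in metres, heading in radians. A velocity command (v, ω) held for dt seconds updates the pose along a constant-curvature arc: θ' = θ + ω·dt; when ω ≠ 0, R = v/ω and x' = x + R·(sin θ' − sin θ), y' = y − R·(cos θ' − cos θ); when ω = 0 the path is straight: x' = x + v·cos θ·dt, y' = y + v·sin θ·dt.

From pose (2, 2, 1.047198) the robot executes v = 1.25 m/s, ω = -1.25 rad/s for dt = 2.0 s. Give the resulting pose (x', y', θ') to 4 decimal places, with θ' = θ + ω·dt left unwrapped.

θ' = 1.0472 + -1.25·2.0 = -1.4528
R = v/ω = 1.25/-1.25 = -1.0000
x' = 2 + -1.0000·(sin -1.4528 − sin 1.0472) = 3.8591
y' = 2 − -1.0000·(cos -1.4528 − cos 1.0472) = 1.6177

(3.8591, 1.6177, -1.4528)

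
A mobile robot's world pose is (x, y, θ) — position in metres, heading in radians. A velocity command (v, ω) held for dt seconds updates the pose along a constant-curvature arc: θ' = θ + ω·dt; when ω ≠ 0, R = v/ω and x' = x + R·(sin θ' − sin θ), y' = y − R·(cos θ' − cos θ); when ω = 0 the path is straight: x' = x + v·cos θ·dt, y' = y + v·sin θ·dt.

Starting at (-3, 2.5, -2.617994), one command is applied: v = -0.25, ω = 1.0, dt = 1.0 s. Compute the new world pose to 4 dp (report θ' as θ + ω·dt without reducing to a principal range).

θ' = -2.6180 + 1.0·1.0 = -1.6180
R = v/ω = -0.25/1.0 = -0.2500
x' = -3 + -0.2500·(sin -1.6180 − sin -2.6180) = -2.8753
y' = 2.5 − -0.2500·(cos -1.6180 − cos -2.6180) = 2.7047

(-2.8753, 2.7047, -1.6180)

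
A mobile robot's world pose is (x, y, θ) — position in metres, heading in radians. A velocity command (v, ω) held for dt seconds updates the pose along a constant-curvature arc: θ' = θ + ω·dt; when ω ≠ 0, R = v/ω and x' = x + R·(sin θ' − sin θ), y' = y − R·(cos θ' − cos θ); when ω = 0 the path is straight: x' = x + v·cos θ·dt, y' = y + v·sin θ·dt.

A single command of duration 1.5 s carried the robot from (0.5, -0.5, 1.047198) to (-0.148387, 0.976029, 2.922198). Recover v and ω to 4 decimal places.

Δθ = 2.922198 − 1.047198 = 1.875000
ω = Δθ/dt = 1.875000/1.5 = 1.2500
R = −Δy/(cos θ' − cos θ) = 1.0000
v = R·ω = 1.0000·1.2500 = 1.2500

v = 1.2500, ω = 1.2500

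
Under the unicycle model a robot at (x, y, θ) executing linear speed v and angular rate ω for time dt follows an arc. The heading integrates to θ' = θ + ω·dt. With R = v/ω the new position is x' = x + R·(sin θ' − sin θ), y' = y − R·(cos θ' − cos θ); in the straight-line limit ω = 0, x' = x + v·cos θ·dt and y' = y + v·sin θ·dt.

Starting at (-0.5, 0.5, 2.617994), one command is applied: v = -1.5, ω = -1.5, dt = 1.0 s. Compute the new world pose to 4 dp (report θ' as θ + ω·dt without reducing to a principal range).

(-0.1008, -0.8035, 1.1180)

θ' = 2.6180 + -1.5·1.0 = 1.1180
R = v/ω = -1.5/-1.5 = 1.0000
x' = -0.5 + 1.0000·(sin 1.1180 − sin 2.6180) = -0.1008
y' = 0.5 − 1.0000·(cos 1.1180 − cos 2.6180) = -0.8035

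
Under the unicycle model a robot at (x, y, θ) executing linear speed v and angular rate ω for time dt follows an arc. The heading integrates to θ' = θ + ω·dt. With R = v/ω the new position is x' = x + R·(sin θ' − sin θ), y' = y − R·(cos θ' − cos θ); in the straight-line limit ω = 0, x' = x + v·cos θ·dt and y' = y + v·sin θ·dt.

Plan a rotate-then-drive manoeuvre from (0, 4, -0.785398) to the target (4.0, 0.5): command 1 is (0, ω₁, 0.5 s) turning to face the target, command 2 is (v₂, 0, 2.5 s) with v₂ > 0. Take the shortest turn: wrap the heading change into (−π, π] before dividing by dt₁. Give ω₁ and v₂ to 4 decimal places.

heading to target = atan2(0.5−4, 4−0) = -0.7188
Δθ = wrap(-0.7188 − -0.7854) = 0.0666; ω₁ = Δθ/dt₁ = 0.1331
distance = √((4−0)² + (0.5−4)²) = 5.3151; v₂ = distance/dt₂ = 2.1260

ω₁ = 0.1331, v₂ = 2.1260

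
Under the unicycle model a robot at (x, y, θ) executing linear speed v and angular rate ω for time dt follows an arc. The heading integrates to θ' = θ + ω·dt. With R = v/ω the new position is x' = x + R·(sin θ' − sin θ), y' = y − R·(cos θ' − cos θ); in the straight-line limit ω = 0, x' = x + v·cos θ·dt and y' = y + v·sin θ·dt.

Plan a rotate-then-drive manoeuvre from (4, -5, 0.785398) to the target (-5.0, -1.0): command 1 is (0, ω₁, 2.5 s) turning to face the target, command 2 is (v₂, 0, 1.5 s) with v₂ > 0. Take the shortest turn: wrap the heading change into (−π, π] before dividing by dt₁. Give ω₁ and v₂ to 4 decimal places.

heading to target = atan2(-1−-5, -5−4) = 2.7234
Δθ = wrap(2.7234 − 0.7854) = 1.9380; ω₁ = Δθ/dt₁ = 0.7752
distance = √((-5−4)² + (-1−-5)²) = 9.8489; v₂ = distance/dt₂ = 6.5659

ω₁ = 0.7752, v₂ = 6.5659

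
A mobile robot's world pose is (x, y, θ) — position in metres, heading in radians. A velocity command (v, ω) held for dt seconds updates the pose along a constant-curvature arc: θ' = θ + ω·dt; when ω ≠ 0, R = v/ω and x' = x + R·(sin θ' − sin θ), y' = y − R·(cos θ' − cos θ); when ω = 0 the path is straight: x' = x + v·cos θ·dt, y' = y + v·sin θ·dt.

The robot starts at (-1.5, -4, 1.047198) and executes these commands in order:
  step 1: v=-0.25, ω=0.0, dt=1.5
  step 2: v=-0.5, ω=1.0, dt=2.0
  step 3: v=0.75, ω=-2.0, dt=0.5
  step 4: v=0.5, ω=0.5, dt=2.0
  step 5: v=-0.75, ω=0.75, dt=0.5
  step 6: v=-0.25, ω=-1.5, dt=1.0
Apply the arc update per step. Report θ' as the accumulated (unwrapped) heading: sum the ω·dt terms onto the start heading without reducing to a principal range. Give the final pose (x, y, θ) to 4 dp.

step 1: θ'=1.0472 (straight) → pose (-1.6875, -4.3248, 1.0472)
step 2: θ'=3.0472 (R=-0.5000) → pose (-1.3016, -5.0725, 3.0472)
step 3: θ'=2.0472 (R=-0.3750) → pose (-1.5995, -4.8712, 2.0472)
step 4: θ'=3.0472 (R=1.0000) → pose (-2.3939, -4.3342, 3.0472)
step 5: θ'=3.4222 (R=-1.0000) → pose (-2.0227, -4.2995, 3.4222)
step 6: θ'=1.9222 (R=0.1667) → pose (-1.8201, -4.4023, 1.9222)

(-1.8201, -4.4023, 1.9222)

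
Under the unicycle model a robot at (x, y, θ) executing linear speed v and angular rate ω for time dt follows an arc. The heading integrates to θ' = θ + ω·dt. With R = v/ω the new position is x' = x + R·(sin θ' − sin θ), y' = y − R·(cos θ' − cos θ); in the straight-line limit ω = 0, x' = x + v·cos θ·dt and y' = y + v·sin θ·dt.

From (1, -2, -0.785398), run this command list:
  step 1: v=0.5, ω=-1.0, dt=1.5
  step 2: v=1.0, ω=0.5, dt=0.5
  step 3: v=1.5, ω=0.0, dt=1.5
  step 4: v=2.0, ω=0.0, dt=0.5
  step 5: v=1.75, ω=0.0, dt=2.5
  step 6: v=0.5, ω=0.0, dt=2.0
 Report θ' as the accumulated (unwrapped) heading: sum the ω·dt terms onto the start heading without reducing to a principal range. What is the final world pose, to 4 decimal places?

step 1: θ'=-2.2854 (R=-0.5000) → pose (1.0241, -2.6812, -2.2854)
step 2: θ'=-2.0354 (R=2.0000) → pose (0.7468, -3.0957, -2.0354)
step 3: θ'=-2.0354 (straight) → pose (-0.2613, -5.1072, -2.0354)
step 4: θ'=-2.0354 (straight) → pose (-0.7094, -6.0012, -2.0354)
step 5: θ'=-2.0354 (straight) → pose (-2.6697, -9.9125, -2.0354)
step 6: θ'=-2.0354 (straight) → pose (-3.1177, -10.8065, -2.0354)

(-3.1177, -10.8065, -2.0354)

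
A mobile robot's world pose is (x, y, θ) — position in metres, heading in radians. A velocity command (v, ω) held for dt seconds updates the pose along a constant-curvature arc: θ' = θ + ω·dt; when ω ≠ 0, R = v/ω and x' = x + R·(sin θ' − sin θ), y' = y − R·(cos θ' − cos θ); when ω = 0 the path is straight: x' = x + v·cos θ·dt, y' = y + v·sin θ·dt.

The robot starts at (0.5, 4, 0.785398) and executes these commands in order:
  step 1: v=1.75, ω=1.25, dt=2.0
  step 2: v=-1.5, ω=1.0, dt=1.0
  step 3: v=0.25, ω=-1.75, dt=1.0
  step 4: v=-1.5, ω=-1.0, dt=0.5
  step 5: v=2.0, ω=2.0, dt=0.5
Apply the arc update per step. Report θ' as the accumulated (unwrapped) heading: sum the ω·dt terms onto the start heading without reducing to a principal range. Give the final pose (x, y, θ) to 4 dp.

(-0.0533, 7.1662, 3.0354)

step 1: θ'=3.2854 (R=1.4000) → pose (-0.6906, 6.3755, 3.2854)
step 2: θ'=4.2854 (R=-1.5000) → pose (0.4598, 7.2388, 4.2854)
step 3: θ'=2.5354 (R=-0.1429) → pose (0.2484, 7.1806, 2.5354)
step 4: θ'=2.0354 (R=1.5000) → pose (0.7347, 6.6199, 2.0354)
step 5: θ'=3.0354 (R=1.0000) → pose (-0.0533, 7.1662, 3.0354)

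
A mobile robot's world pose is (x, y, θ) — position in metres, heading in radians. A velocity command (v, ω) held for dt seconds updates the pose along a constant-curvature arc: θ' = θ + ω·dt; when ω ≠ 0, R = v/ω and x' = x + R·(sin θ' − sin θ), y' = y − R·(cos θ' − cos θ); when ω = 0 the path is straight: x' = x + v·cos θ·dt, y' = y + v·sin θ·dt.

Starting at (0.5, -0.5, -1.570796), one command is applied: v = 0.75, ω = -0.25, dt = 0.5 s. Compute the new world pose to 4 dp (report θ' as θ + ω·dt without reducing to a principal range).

(0.4766, -0.8740, -1.6958)

θ' = -1.5708 + -0.25·0.5 = -1.6958
R = v/ω = 0.75/-0.25 = -3.0000
x' = 0.5 + -3.0000·(sin -1.6958 − sin -1.5708) = 0.4766
y' = -0.5 − -3.0000·(cos -1.6958 − cos -1.5708) = -0.8740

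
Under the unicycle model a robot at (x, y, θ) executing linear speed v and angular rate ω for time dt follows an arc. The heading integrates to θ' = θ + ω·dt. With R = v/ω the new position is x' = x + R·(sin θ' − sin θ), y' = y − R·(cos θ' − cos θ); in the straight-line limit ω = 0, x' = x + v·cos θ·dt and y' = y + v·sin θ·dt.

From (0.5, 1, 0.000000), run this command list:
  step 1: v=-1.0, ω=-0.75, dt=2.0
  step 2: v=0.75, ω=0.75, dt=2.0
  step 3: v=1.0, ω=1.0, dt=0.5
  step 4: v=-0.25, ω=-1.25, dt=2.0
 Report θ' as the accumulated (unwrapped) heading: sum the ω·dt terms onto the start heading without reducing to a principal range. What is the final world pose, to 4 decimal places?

step 1: θ'=-1.5000 (R=1.3333) → pose (-0.8300, 2.2390, -1.5000)
step 2: θ'=0.0000 (R=1.0000) → pose (0.1675, 1.3098, 0.0000)
step 3: θ'=0.5000 (R=1.0000) → pose (0.6469, 1.4322, 0.5000)
step 4: θ'=-2.0000 (R=0.2000) → pose (0.3692, 1.6909, -2.0000)

(0.3692, 1.6909, -2.0000)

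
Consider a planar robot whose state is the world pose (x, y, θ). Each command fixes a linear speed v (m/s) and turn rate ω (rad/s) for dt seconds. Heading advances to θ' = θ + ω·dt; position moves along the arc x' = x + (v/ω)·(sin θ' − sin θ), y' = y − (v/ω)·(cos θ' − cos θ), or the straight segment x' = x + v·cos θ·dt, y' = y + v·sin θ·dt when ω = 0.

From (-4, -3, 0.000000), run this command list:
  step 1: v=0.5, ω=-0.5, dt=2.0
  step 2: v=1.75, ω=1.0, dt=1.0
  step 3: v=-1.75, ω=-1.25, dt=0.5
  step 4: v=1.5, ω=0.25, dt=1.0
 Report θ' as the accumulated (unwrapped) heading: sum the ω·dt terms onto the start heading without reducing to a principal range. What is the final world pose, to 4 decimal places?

(-1.1921, -4.7168, -0.3750)

step 1: θ'=-1.0000 (R=-1.0000) → pose (-3.1585, -3.4597, -1.0000)
step 2: θ'=0.0000 (R=1.7500) → pose (-1.6860, -4.2642, 0.0000)
step 3: θ'=-0.6250 (R=1.4000) → pose (-2.5051, -3.9995, -0.6250)
step 4: θ'=-0.3750 (R=6.0000) → pose (-1.1921, -4.7168, -0.3750)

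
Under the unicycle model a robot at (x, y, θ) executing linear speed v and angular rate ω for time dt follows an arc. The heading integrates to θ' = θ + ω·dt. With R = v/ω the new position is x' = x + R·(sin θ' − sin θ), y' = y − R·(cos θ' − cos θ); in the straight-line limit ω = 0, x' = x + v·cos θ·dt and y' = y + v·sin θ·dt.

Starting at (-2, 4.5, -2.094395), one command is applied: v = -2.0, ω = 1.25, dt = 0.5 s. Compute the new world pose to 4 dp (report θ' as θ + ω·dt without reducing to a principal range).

θ' = -2.0944 + 1.25·0.5 = -1.4694
R = v/ω = -2.0/1.25 = -1.6000
x' = -2 + -1.6000·(sin -1.4694 − sin -2.0944) = -1.7939
y' = 4.5 − -1.6000·(cos -1.4694 − cos -2.0944) = 5.4620

(-1.7939, 5.4620, -1.4694)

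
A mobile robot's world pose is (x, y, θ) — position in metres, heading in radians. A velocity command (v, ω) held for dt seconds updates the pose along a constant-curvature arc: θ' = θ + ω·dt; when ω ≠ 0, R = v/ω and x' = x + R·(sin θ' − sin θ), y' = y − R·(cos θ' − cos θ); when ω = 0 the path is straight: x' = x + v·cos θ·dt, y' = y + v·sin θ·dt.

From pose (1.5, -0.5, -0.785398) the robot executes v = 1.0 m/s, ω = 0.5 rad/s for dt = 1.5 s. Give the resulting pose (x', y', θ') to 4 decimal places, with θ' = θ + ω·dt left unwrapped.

(2.8434, -1.0845, -0.0354)

θ' = -0.7854 + 0.5·1.5 = -0.0354
R = v/ω = 1.0/0.5 = 2.0000
x' = 1.5 + 2.0000·(sin -0.0354 − sin -0.7854) = 2.8434
y' = -0.5 − 2.0000·(cos -0.0354 − cos -0.7854) = -1.0845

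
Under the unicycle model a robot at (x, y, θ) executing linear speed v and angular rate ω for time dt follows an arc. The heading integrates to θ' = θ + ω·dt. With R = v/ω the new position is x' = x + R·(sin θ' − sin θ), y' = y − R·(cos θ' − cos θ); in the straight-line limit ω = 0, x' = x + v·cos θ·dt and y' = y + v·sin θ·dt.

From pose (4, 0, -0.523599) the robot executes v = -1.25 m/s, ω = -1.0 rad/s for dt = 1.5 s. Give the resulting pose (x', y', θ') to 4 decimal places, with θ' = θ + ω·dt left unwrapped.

(3.5010, 1.6294, -2.0236)

θ' = -0.5236 + -1.0·1.5 = -2.0236
R = v/ω = -1.25/-1.0 = 1.2500
x' = 4 + 1.2500·(sin -2.0236 − sin -0.5236) = 3.5010
y' = 0 − 1.2500·(cos -2.0236 − cos -0.5236) = 1.6294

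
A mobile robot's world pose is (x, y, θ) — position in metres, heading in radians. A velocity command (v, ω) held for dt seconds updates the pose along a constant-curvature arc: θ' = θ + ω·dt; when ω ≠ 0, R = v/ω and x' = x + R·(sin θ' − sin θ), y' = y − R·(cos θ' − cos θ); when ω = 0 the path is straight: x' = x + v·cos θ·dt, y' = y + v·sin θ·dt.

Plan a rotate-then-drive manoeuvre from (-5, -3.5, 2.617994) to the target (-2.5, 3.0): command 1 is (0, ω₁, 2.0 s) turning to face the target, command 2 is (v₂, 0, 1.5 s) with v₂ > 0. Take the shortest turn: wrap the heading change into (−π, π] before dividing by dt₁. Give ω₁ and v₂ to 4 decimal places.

ω₁ = -0.7072, v₂ = 4.6428

heading to target = atan2(3−-3.5, -2.5−-5) = 1.2036
Δθ = wrap(1.2036 − 2.6180) = -1.4144; ω₁ = Δθ/dt₁ = -0.7072
distance = √((-2.5−-5)² + (3−-3.5)²) = 6.9642; v₂ = distance/dt₂ = 4.6428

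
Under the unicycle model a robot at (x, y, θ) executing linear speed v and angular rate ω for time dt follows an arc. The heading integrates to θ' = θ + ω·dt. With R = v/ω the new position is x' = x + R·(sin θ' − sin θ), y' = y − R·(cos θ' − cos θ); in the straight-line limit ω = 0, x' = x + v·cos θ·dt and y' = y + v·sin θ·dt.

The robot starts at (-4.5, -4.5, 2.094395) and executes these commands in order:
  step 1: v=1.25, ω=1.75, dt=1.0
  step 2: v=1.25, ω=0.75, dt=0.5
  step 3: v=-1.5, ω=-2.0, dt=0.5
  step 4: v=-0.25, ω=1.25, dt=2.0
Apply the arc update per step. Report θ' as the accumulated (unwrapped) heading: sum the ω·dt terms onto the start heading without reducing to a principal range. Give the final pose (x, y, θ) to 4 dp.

(-5.2775, -4.0338, 5.7194)

step 1: θ'=3.8444 (R=0.7143) → pose (-5.5803, -4.3121, 3.8444)
step 2: θ'=4.2194 (R=1.6667) → pose (-5.9712, -4.7951, 4.2194)
step 3: θ'=3.2194 (R=0.7500) → pose (-5.3688, -4.4023, 3.2194)
step 4: θ'=5.7194 (R=-0.2000) → pose (-5.2775, -4.0338, 5.7194)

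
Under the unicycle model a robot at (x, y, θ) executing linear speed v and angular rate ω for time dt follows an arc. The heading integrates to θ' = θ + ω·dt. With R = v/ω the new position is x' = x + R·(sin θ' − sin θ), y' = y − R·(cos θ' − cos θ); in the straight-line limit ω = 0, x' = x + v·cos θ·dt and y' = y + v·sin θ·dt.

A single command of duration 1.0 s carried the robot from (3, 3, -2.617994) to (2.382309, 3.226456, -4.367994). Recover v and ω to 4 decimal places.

Δθ = -4.367994 − -2.617994 = -1.750000
ω = Δθ/dt = -1.750000/1.0 = -1.7500
R = Δx/(sin θ' − sin θ) = -0.4286
v = R·ω = -0.4286·-1.7500 = 0.7500

v = 0.7500, ω = -1.7500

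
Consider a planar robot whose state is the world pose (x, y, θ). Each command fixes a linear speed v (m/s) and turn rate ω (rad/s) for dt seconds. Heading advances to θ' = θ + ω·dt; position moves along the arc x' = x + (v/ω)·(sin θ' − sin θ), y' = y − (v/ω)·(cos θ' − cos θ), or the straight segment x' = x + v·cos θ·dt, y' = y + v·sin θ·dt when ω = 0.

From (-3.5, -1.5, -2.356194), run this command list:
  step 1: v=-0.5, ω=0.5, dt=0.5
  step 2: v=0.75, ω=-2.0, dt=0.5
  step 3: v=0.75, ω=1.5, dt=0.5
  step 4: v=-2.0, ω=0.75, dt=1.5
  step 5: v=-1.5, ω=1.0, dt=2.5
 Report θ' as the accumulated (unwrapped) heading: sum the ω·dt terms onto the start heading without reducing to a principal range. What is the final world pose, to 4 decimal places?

step 1: θ'=-2.1062 (R=-1.0000) → pose (-3.3470, -1.3031, -2.1062)
step 2: θ'=-3.1062 (R=-0.3750) → pose (-3.6563, -1.4865, -3.1062)
step 3: θ'=-2.3562 (R=0.5000) → pose (-3.9922, -1.6327, -2.3562)
step 4: θ'=-1.2312 (R=-2.6667) → pose (-3.3634, 1.1413, -1.2312)
step 5: θ'=1.2688 (R=-1.5000) → pose (-6.2099, 1.0877, 1.2688)

(-6.2099, 1.0877, 1.2688)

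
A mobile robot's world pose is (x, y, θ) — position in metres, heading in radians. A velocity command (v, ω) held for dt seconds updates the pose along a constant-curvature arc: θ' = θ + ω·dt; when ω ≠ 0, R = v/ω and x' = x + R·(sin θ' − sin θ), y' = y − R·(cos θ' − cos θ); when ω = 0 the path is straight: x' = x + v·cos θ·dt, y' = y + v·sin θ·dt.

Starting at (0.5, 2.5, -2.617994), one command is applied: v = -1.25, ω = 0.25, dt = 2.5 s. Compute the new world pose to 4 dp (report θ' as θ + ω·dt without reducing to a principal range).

(2.5610, 4.7813, -1.9930)

θ' = -2.6180 + 0.25·2.5 = -1.9930
R = v/ω = -1.25/0.25 = -5.0000
x' = 0.5 + -5.0000·(sin -1.9930 − sin -2.6180) = 2.5610
y' = 2.5 − -5.0000·(cos -1.9930 − cos -2.6180) = 4.7813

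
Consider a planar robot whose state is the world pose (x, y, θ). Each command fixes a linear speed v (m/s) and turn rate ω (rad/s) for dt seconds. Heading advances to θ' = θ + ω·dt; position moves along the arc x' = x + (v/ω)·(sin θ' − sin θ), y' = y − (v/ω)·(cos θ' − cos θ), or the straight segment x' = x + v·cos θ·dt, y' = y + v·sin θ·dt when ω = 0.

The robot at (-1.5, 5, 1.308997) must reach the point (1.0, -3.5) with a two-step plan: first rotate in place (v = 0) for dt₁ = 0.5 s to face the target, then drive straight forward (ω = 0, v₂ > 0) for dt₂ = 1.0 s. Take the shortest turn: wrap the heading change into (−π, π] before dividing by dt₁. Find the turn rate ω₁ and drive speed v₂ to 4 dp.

ω₁ = -5.1875, v₂ = 8.8600

heading to target = atan2(-3.5−5, 1−-1.5) = -1.2847
Δθ = wrap(-1.2847 − 1.3090) = -2.5937; ω₁ = Δθ/dt₁ = -5.1875
distance = √((1−-1.5)² + (-3.5−5)²) = 8.8600; v₂ = distance/dt₂ = 8.8600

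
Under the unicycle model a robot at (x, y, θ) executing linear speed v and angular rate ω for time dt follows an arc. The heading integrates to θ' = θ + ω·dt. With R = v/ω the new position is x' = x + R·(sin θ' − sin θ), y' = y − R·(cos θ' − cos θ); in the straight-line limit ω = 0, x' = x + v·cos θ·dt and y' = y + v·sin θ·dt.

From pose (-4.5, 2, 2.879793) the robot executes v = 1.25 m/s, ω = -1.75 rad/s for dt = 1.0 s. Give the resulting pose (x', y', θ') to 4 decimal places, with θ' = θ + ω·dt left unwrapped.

(-4.9611, 2.9948, 1.1298)

θ' = 2.8798 + -1.75·1.0 = 1.1298
R = v/ω = 1.25/-1.75 = -0.7143
x' = -4.5 + -0.7143·(sin 1.1298 − sin 2.8798) = -4.9611
y' = 2 − -0.7143·(cos 1.1298 − cos 2.8798) = 2.9948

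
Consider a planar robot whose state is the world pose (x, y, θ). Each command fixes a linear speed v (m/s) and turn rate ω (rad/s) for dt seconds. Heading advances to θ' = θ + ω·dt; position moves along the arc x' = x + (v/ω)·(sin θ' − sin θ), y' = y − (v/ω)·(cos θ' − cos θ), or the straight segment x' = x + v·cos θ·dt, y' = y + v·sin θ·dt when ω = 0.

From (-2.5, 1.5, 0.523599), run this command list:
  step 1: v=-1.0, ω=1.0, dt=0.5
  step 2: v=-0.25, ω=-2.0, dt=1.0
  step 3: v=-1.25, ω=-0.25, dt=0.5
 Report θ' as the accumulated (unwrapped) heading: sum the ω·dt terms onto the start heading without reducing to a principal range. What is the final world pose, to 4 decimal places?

(-3.3811, 1.6876, -1.1014)

step 1: θ'=1.0236 (R=-1.0000) → pose (-2.8540, 1.1543, 1.0236)
step 2: θ'=-0.9764 (R=0.1250) → pose (-3.0643, 1.1493, -0.9764)
step 3: θ'=-1.1014 (R=5.0000) → pose (-3.3811, 1.6876, -1.1014)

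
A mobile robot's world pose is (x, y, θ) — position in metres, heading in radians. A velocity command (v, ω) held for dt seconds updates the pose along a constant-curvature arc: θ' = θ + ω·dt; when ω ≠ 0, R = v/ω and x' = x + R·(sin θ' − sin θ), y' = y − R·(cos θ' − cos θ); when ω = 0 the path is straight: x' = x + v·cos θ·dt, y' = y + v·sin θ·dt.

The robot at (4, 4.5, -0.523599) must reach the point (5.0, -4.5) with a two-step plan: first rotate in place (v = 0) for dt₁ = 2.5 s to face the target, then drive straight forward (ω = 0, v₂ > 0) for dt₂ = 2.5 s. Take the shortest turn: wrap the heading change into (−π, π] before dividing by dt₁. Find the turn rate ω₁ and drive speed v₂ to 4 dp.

heading to target = atan2(-4.5−4.5, 5−4) = -1.4601
Δθ = wrap(-1.4601 − -0.5236) = -0.9365; ω₁ = Δθ/dt₁ = -0.3746
distance = √((5−4)² + (-4.5−4.5)²) = 9.0554; v₂ = distance/dt₂ = 3.6222

ω₁ = -0.3746, v₂ = 3.6222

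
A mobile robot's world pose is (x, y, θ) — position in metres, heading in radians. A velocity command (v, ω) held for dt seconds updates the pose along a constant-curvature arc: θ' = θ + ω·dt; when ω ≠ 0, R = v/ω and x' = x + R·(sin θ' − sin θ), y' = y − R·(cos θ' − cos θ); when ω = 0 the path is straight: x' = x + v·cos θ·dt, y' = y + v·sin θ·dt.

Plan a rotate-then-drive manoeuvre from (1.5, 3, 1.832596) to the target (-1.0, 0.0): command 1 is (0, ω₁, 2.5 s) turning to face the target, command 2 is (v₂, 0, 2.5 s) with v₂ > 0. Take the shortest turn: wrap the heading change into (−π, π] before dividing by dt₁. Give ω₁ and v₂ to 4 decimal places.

heading to target = atan2(0−3, -1−1.5) = -2.2655
Δθ = wrap(-2.2655 − 1.8326) = 2.1851; ω₁ = Δθ/dt₁ = 0.8740
distance = √((-1−1.5)² + (0−3)²) = 3.9051; v₂ = distance/dt₂ = 1.5620

ω₁ = 0.8740, v₂ = 1.5620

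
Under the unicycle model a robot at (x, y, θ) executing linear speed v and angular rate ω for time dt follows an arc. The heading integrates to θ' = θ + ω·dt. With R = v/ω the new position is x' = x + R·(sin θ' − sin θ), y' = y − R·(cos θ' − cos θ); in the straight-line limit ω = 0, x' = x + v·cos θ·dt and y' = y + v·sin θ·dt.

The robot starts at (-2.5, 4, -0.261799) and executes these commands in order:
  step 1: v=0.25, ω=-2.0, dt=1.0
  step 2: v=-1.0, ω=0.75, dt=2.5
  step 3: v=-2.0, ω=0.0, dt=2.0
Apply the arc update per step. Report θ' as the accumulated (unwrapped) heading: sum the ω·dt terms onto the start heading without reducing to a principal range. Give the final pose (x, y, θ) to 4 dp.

(-6.6650, 7.3931, -0.3868)

step 1: θ'=-2.2618 (R=-0.1250) → pose (-2.4360, 3.7996, -2.2618)
step 2: θ'=-0.3868 (R=-1.3333) → pose (-2.9605, 5.8842, -0.3868)
step 3: θ'=-0.3868 (straight) → pose (-6.6650, 7.3931, -0.3868)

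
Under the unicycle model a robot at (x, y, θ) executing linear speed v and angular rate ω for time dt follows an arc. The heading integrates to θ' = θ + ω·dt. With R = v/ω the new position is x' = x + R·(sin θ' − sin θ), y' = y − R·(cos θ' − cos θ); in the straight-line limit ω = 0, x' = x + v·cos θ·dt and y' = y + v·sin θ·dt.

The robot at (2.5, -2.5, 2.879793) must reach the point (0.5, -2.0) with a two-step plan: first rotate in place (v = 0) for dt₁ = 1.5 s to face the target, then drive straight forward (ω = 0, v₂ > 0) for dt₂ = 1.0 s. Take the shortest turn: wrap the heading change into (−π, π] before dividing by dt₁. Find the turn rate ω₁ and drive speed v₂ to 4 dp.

ω₁ = 0.0112, v₂ = 2.0616

heading to target = atan2(-2−-2.5, 0.5−2.5) = 2.8966
Δθ = wrap(2.8966 − 2.8798) = 0.0168; ω₁ = Δθ/dt₁ = 0.0112
distance = √((0.5−2.5)² + (-2−-2.5)²) = 2.0616; v₂ = distance/dt₂ = 2.0616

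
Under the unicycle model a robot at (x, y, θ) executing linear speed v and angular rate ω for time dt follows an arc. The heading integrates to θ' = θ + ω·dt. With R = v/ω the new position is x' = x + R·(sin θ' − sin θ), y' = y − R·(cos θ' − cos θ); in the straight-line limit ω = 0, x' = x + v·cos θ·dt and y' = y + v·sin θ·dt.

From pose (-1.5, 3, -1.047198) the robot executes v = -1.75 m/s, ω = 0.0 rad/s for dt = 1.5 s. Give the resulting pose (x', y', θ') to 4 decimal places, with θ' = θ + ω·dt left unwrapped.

(-2.8125, 5.2733, -1.0472)

θ' = -1.0472 + 0.0·1.5 = -1.0472
ω = 0 → straight: x' = -1.5 + -1.75·cos(-1.0472)·1.5 = -2.8125
y' = 3 + -1.75·sin(-1.0472)·1.5 = 5.2733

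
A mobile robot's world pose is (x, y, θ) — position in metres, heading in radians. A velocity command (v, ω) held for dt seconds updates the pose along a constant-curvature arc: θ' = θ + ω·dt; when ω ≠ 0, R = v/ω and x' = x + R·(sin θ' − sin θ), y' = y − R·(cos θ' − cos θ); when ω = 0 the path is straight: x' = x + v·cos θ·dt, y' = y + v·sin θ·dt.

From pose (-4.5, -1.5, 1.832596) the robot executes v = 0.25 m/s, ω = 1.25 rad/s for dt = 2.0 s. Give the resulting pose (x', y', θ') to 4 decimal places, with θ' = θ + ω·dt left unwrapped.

θ' = 1.8326 + 1.25·2.0 = 4.3326
R = v/ω = 0.25/1.25 = 0.2000
x' = -4.5 + 0.2000·(sin 4.3326 − sin 1.8326) = -4.8789
y' = -1.5 − 0.2000·(cos 4.3326 − cos 1.8326) = -1.4776

(-4.8789, -1.4776, 4.3326)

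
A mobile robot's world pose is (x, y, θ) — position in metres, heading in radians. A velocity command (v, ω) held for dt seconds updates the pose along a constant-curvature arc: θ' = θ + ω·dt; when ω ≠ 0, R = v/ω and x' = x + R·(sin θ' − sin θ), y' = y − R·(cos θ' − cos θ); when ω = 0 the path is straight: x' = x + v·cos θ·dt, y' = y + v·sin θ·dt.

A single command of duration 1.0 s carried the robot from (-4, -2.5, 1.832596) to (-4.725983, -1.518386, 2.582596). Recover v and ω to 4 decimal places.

v = 1.2500, ω = 0.7500

Δθ = 2.582596 − 1.832596 = 0.750000
ω = Δθ/dt = 0.750000/1.0 = 0.7500
R = −Δy/(cos θ' − cos θ) = 1.6667
v = R·ω = 1.6667·0.7500 = 1.2500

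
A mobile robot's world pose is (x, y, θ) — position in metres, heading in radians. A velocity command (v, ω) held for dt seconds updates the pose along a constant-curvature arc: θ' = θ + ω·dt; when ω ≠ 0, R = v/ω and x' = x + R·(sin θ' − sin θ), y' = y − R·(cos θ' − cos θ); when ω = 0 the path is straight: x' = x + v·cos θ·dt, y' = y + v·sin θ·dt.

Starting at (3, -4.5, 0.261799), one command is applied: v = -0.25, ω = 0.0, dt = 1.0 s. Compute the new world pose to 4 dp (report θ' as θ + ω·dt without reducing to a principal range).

(2.7585, -4.5647, 0.2618)

θ' = 0.2618 + 0.0·1.0 = 0.2618
ω = 0 → straight: x' = 3 + -0.25·cos(0.2618)·1.0 = 2.7585
y' = -4.5 + -0.25·sin(0.2618)·1.0 = -4.5647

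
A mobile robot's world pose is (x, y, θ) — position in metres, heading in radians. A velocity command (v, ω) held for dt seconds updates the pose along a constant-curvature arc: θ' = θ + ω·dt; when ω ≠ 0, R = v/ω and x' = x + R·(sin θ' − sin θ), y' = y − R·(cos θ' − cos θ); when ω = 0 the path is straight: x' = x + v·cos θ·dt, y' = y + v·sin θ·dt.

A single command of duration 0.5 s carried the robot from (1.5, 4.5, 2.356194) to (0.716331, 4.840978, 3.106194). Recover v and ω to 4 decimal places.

v = 1.7500, ω = 1.5000

Δθ = 3.106194 − 2.356194 = 0.750000
ω = Δθ/dt = 0.750000/0.5 = 1.5000
R = Δx/(sin θ' − sin θ) = 1.1667
v = R·ω = 1.1667·1.5000 = 1.7500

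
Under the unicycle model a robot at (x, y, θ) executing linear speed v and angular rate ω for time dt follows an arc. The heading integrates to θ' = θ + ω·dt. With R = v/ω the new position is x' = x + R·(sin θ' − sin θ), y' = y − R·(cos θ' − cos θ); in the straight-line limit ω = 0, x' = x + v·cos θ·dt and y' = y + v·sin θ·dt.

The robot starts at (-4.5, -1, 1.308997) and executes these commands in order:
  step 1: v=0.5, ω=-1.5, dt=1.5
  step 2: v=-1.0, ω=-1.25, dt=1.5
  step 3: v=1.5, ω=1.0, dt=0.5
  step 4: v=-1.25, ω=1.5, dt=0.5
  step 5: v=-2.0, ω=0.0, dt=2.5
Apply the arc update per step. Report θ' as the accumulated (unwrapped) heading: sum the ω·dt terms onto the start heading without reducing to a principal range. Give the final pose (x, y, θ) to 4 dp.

(-3.9437, 5.5042, -1.5660)

step 1: θ'=-0.9410 (R=-0.3333) → pose (-3.9086, -0.8899, -0.9410)
step 2: θ'=-2.8160 (R=0.8000) → pose (-3.5180, 0.3392, -2.8160)
step 3: θ'=-2.3160 (R=1.5000) → pose (-4.1406, -0.0648, -2.3160)
step 4: θ'=-1.5660 (R=-0.8333) → pose (-3.9198, 0.5043, -1.5660)
step 5: θ'=-1.5660 (straight) → pose (-3.9437, 5.5042, -1.5660)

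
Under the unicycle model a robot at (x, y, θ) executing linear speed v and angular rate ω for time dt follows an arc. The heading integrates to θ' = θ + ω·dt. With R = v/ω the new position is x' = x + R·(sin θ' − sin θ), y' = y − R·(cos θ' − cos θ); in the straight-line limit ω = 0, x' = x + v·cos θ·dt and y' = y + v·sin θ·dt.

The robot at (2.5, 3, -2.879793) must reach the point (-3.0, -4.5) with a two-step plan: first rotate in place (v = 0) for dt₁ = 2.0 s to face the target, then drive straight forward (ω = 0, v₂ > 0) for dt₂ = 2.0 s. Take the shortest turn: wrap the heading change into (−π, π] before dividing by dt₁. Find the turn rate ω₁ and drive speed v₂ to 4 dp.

ω₁ = 0.3381, v₂ = 4.6503

heading to target = atan2(-4.5−3, -3−2.5) = -2.2035
Δθ = wrap(-2.2035 − -2.8798) = 0.6762; ω₁ = Δθ/dt₁ = 0.3381
distance = √((-3−2.5)² + (-4.5−3)²) = 9.3005; v₂ = distance/dt₂ = 4.6503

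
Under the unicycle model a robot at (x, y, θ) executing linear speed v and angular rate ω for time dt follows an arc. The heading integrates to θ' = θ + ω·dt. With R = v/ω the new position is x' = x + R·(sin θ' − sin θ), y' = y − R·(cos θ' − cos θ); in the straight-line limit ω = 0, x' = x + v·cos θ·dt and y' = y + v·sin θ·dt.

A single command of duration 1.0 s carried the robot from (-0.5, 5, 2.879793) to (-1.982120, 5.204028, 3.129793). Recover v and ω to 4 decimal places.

v = 1.5000, ω = 0.2500

Δθ = 3.129793 − 2.879793 = 0.250000
ω = Δθ/dt = 0.250000/1.0 = 0.2500
R = Δx/(sin θ' − sin θ) = 6.0000
v = R·ω = 6.0000·0.2500 = 1.5000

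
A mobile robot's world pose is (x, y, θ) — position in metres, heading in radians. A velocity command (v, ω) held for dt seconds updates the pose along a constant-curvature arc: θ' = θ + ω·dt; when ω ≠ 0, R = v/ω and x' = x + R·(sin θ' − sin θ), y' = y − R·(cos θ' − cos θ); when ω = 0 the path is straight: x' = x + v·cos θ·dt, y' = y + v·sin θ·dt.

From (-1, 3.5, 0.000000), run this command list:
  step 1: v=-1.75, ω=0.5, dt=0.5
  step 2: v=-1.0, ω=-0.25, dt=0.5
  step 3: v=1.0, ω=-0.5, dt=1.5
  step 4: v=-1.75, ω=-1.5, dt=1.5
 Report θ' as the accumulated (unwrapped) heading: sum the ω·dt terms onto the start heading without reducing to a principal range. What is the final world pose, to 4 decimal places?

step 1: θ'=0.2500 (R=-3.5000) → pose (-1.8659, 3.3912, 0.2500)
step 2: θ'=0.1250 (R=4.0000) → pose (-2.3568, 3.2981, 0.1250)
step 3: θ'=-0.6250 (R=-2.0000) → pose (-0.9373, 2.9356, -0.6250)
step 4: θ'=-2.8750 (R=1.1667) → pose (-0.5620, 5.0072, -2.8750)

(-0.5620, 5.0072, -2.8750)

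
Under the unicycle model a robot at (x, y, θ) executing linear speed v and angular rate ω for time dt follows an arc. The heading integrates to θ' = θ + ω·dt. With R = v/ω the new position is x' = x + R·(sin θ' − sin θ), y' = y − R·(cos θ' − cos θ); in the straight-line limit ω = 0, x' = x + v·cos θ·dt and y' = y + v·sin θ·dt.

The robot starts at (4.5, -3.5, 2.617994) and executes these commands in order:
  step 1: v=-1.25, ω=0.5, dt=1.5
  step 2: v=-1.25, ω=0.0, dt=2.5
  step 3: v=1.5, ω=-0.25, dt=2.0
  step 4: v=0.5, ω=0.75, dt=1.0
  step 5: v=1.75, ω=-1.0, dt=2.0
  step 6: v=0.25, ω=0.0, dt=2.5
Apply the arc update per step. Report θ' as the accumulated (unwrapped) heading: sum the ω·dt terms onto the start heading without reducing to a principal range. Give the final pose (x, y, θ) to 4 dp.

step 1: θ'=3.3680 (R=-2.5000) → pose (6.3112, -3.7711, 3.3680)
step 2: θ'=3.3680 (straight) → pose (9.3564, -3.0697, 3.3680)
step 3: θ'=2.8680 (R=-6.0000) → pose (6.3884, -2.9996, 2.8680)
step 4: θ'=3.6180 (R=0.6667) → pose (5.9026, -3.0490, 3.6180)
step 5: θ'=1.6180 (R=-1.7500) → pose (3.3520, -1.5765, 1.6180)
step 6: θ'=1.6180 (straight) → pose (3.3225, -0.9522, 1.6180)

(3.3225, -0.9522, 1.6180)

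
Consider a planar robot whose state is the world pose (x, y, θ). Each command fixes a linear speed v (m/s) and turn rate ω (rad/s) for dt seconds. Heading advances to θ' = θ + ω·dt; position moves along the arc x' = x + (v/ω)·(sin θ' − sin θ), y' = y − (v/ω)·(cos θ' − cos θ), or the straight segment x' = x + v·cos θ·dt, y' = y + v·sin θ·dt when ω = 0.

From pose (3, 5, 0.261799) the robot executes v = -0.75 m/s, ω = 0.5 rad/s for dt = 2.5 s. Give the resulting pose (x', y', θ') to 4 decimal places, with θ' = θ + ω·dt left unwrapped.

(1.8908, 3.6396, 1.5118)

θ' = 0.2618 + 0.5·2.5 = 1.5118
R = v/ω = -0.75/0.5 = -1.5000
x' = 3 + -1.5000·(sin 1.5118 − sin 0.2618) = 1.8908
y' = 5 − -1.5000·(cos 1.5118 − cos 0.2618) = 3.6396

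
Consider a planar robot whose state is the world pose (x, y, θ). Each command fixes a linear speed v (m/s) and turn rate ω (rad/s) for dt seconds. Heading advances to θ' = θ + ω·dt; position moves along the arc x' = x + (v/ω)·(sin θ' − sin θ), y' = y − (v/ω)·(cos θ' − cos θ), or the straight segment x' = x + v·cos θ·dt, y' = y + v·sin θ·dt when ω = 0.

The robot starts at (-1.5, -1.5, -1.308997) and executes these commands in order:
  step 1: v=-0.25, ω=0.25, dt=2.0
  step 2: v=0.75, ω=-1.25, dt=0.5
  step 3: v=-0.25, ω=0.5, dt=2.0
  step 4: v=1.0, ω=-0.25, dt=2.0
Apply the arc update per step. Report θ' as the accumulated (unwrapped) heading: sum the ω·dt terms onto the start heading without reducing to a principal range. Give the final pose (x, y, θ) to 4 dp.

(-0.3332, -2.2661, -0.9340)

step 1: θ'=-0.8090 (R=-1.0000) → pose (-1.7423, -1.0686, -0.8090)
step 2: θ'=-1.4340 (R=-0.6000) → pose (-1.5821, -1.4009, -1.4340)
step 3: θ'=-0.4340 (R=-0.5000) → pose (-1.8672, -1.0154, -0.4340)
step 4: θ'=-0.9340 (R=-4.0000) → pose (-0.3332, -2.2661, -0.9340)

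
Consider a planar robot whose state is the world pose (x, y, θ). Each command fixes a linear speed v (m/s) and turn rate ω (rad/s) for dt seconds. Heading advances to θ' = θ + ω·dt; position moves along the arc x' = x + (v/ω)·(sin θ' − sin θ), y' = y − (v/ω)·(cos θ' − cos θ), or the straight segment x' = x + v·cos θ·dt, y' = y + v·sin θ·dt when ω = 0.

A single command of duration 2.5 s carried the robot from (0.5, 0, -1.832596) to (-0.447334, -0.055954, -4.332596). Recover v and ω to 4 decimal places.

Δθ = -4.332596 − -1.832596 = -2.500000
ω = Δθ/dt = -2.500000/2.5 = -1.0000
R = Δx/(sin θ' − sin θ) = -0.5000
v = R·ω = -0.5000·-1.0000 = 0.5000

v = 0.5000, ω = -1.0000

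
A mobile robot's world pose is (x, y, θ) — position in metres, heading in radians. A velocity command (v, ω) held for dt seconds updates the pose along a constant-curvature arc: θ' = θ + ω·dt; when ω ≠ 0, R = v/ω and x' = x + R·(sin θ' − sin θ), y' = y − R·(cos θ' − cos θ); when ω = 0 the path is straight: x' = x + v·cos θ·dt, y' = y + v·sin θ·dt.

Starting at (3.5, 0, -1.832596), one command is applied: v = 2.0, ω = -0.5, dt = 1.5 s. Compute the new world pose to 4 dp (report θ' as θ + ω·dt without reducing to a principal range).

(1.7576, -2.3559, -2.5826)

θ' = -1.8326 + -0.5·1.5 = -2.5826
R = v/ω = 2.0/-0.5 = -4.0000
x' = 3.5 + -4.0000·(sin -2.5826 − sin -1.8326) = 1.7576
y' = 0 − -4.0000·(cos -2.5826 − cos -1.8326) = -2.3559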